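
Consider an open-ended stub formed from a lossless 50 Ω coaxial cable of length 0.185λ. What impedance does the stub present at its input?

βl = 2π × 0.185 = 66.6°
tan(βl) = 2.31
For an open-ended stub, Z_in = −jZ_0·cot(βl) = −jZ_0/tan(βl)

Z_in ≈ −j21.6 Ω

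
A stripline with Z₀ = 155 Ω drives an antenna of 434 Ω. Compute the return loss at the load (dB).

Γ = (434 − 155)/(434 + 155) = 0.474
RL = −20·log₁₀|Γ| = −20·log₁₀(0.474)

RL ≈ 6.49 dB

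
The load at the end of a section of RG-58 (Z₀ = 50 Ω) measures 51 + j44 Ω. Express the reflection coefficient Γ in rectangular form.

Γ = (Z_L − Z_0)/(Z_L + Z_0) = (1 + j44)/(101 + j44)

Γ ≈ 0.168 + j0.363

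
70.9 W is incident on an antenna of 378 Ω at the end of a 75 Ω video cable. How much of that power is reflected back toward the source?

Γ = (378 − 75)/(378 + 75) = 0.669
|Γ|² = 0.447
P_refl = |Γ|²·P_inc = 31.7 W, P_del = (1 − |Γ|²)·P_inc = 39.2 W

P_reflected ≈ 31.7 W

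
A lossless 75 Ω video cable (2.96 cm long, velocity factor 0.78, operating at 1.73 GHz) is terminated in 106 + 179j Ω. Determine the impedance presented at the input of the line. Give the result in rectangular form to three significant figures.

Z_in ≈ 16.2 − j40 Ω

λ = v/f = 0.78·c / 1.73 GHz = 0.135 m
βl = 2π·l/λ = 2π × 0.219 = 78.8°
tan(βl) = tan(78.8°) = 5.04
Z_in = Z_0·(Z_L + jZ_0·tanβl)/(Z_0 + jZ_L·tanβl)
     = 75·(106 + j557)/(-827 + j534)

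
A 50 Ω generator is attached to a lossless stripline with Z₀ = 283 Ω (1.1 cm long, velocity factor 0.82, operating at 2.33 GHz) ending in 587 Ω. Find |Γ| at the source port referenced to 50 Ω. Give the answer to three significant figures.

λ = v/f = 0.82·c / 2.33 GHz = 0.106 m
βl = 2π·l/λ = 2π × 0.104 = 37.5°
tan(βl) = 0.768
Z_in = Z_0·(Z_L + jZ_0·tanβl)/(Z_0 + jZ_L·tanβl) = 264 − j203 Ω
Γ_s = (Z_in − Z_s)/(Z_in + Z_s) = (214 − j203)/(314 − j203), |Γ_s| = 0.789

|Γ| ≈ 0.789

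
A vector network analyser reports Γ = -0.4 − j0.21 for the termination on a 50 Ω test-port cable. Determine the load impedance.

Z_L ≈ 19.9 − j10.5 Ω

Z_L = Z_0·(1 + Γ)/(1 − Γ) = 50·(0.6 − j0.21)/(1.4 + j0.21)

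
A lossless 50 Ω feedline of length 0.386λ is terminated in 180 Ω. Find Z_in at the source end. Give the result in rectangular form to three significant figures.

βl = 2π × 0.386 = 139°
tan(βl) = tan(139°) = -0.871
Z_in = Z_0·(Z_L + jZ_0·tanβl)/(Z_0 + jZ_L·tanβl)
     = 50·(180 − j43.5)/(50 − j157)

Z_in ≈ 29.2 + j48.1 Ω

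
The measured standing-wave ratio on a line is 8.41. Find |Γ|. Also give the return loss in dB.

|Γ| = (S − 1)/(S + 1) = (8.41 − 1)/(8.41 + 1) = 7.41/9.41
RL = −20·log₁₀|Γ| = −20·log₁₀(0.787)

|Γ| ≈ 0.787; return loss ≈ 2.08 dB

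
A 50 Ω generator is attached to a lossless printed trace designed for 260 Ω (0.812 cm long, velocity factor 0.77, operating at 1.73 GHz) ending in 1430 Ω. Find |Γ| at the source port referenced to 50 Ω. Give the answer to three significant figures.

λ = v/f = 0.77·c / 1.73 GHz = 0.134 m
βl = 2π·l/λ = 2π × 0.0608 = 21.9°
tan(βl) = 0.402
Z_in = Z_0·(Z_L + jZ_0·tanβl)/(Z_0 + jZ_L·tanβl) = 282 − j519 Ω
Γ_s = (Z_in − Z_s)/(Z_in + Z_s) = (232 − j519)/(332 − j519), |Γ_s| = 0.923

|Γ| ≈ 0.923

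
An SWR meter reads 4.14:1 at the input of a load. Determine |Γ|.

|Γ| = (S − 1)/(S + 1) = (4.14 − 1)/(4.14 + 1) = 3.14/5.14

|Γ| ≈ 0.611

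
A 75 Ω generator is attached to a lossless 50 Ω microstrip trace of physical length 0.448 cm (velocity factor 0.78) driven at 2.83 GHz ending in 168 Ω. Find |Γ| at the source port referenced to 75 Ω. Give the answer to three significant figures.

|Γ| ≈ 0.442

λ = v/f = 0.78·c / 2.83 GHz = 0.0827 m
βl = 2π·l/λ = 2π × 0.0542 = 19.5°
tan(βl) = 0.354
Z_in = Z_0·(Z_L + jZ_0·tanβl)/(Z_0 + jZ_L·tanβl) = 78.2 − j75.4 Ω
Γ_s = (Z_in − Z_s)/(Z_in + Z_s) = (3.24 − j75.4)/(153 − j75.4), |Γ_s| = 0.442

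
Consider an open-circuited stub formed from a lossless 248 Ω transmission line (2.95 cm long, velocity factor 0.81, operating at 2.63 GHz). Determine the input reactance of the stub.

X_in ≈ 115 Ω (inductive)

λ = v/f = 0.81·c / 2.63 GHz = 0.0924 m
βl = 2π·l/λ = 2π × 0.319 = 115°
tan(βl) = -2.15
For an open-circuited stub, Z_in = −jZ_0·cot(βl) = −jZ_0/tan(βl)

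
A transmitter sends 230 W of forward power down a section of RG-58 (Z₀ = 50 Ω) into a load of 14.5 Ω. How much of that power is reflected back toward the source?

P_reflected ≈ 69.7 W

Γ = (14.5 − 50)/(14.5 + 50) = -0.55
|Γ|² = 0.303
P_refl = |Γ|²·P_inc = 69.7 W, P_del = (1 − |Γ|²)·P_inc = 160 W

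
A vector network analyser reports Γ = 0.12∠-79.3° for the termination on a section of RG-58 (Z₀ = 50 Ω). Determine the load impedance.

Z_L = Z_0·(1 + Γ)/(1 − Γ) = 50·(1.02 − j0.118)/(0.978 + j0.118)

Z_L ≈ 50.8 − j12.2 Ω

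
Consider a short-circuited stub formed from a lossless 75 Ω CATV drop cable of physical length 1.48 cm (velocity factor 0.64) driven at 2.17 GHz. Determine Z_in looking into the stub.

λ = v/f = 0.64·c / 2.17 GHz = 0.0885 m
βl = 2π·l/λ = 2π × 0.167 = 60.2°
tan(βl) = 1.75
For a short-circuited stub, Z_in = jZ_0·tan(βl)

Z_in ≈ +j131 Ω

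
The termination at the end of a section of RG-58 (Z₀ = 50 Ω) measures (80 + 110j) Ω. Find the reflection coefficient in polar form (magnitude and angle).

Γ ≈ 0.67 ∠ 34.5°

Γ = (Z_L − Z_0)/(Z_L + Z_0) = (30 + j110)/(130 + j110)
|Γ| = 114/170 = 0.67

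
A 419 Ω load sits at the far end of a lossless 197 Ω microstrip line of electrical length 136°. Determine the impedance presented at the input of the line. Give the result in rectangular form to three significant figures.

Z_in ≈ 155 + j128 Ω

tan(βl) = tan(136°) = -0.966
Z_in = Z_0·(Z_L + jZ_0·tanβl)/(Z_0 + jZ_L·tanβl)
     = 197·(419 − j190)/(197 − j405)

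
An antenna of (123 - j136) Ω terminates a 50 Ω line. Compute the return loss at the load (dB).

Γ = (73 − j136)/(173 − j136), |Γ| = 0.701
RL = −20·log₁₀|Γ| = −20·log₁₀(0.701)

RL ≈ 3.08 dB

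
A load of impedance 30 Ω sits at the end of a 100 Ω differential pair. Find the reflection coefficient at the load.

Γ = (Z_L − Z_0)/(Z_L + Z_0) = (30 − 100)/(30 + 100) = -70/130

Γ = -0.538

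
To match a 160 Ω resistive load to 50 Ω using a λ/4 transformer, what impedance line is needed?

Z_qwt = √(Z_0·R_L) = √(50 × 160) = √8000

Z_qwt ≈ 89.4 Ω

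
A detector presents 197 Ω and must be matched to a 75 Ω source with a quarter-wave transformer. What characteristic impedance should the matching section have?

Z_qwt ≈ 122 Ω

Z_qwt = √(Z_0·R_L) = √(75 × 197) = √14780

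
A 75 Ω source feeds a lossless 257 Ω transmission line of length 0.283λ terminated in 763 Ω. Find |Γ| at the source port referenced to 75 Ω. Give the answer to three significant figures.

βl = 2π × 0.283 = 102°
tan(βl) = -4.75
Z_in = Z_0·(Z_L + jZ_0·tanβl)/(Z_0 + jZ_L·tanβl) = 89.9 + j47.7 Ω
Γ_s = (Z_in − Z_s)/(Z_in + Z_s) = (14.9 + j47.7)/(165 + j47.7), |Γ_s| = 0.291

|Γ| ≈ 0.291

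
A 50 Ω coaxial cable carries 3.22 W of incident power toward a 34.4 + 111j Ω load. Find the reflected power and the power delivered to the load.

P_reflected ≈ 2.08 W; P_delivered ≈ 1.14 W

|Γ| = |(-15.6 + j111)/(84.4 + j111)| = 0.804
|Γ|² = 0.646
P_refl = |Γ|²·P_inc = 2.08 W, P_del = (1 − |Γ|²)·P_inc = 1.14 W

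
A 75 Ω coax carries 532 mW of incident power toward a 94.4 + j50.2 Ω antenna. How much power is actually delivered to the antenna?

|Γ| = |(19.4 + j50.2)/(169.4 + j50.2)| = 0.305
|Γ|² = 0.0928
P_refl = |Γ|²·P_inc = 49.4 mW, P_del = (1 − |Γ|²)·P_inc = 483 mW

P_delivered ≈ 483 mW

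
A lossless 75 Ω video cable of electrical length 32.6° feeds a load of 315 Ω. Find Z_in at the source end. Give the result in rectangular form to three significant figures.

Z_in ≈ 54 − j97.2 Ω

tan(βl) = tan(32.6°) = 0.64
Z_in = Z_0·(Z_L + jZ_0·tanβl)/(Z_0 + jZ_L·tanβl)
     = 75·(315 + j48)/(75 + j201)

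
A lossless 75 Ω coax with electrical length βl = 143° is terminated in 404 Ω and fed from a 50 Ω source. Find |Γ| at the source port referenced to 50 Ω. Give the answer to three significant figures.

|Γ| ≈ 0.733

tan(βl) = -0.754
Z_in = Z_0·(Z_L + jZ_0·tanβl)/(Z_0 + jZ_L·tanβl) = 36.2 + j90.6 Ω
Γ_s = (Z_in − Z_s)/(Z_in + Z_s) = (-13.8 + j90.6)/(86.2 + j90.6), |Γ_s| = 0.733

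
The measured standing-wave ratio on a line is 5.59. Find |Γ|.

|Γ| ≈ 0.697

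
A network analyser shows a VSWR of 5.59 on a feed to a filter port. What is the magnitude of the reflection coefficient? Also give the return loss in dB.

|Γ| = (S − 1)/(S + 1) = (5.59 − 1)/(5.59 + 1) = 4.59/6.59
RL = −20·log₁₀|Γ| = −20·log₁₀(0.697)

|Γ| ≈ 0.697; return loss ≈ 3.14 dB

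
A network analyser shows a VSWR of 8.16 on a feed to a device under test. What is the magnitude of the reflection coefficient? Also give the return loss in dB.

|Γ| ≈ 0.782; return loss ≈ 2.14 dB

|Γ| = (S − 1)/(S + 1) = (8.16 − 1)/(8.16 + 1) = 7.16/9.16
RL = −20·log₁₀|Γ| = −20·log₁₀(0.782)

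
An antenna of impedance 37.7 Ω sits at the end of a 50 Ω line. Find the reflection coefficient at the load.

Γ = (Z_L − Z_0)/(Z_L + Z_0) = (37.7 − 50)/(37.7 + 50) = -12.3/87.7

Γ = -0.14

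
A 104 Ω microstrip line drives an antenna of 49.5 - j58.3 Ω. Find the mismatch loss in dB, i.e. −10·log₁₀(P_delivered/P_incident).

Γ = (-54.5 − j58.3)/(153.5 − j58.3), |Γ| = 0.486
|Γ|² = 0.236, so P_del/P_inc = 1 − |Γ|² = 0.764
ML = −10·log₁₀(1 − |Γ|²)

mismatch loss ≈ 1.17 dB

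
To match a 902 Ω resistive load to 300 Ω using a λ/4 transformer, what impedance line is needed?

Z_qwt = √(Z_0·R_L) = √(300 × 902) = √270600

Z_qwt ≈ 520 Ω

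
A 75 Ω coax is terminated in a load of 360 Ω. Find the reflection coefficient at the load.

Γ = 0.655

Γ = (Z_L − Z_0)/(Z_L + Z_0) = (360 − 75)/(360 + 75) = 285/435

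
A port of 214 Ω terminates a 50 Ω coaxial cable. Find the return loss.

RL ≈ 4.14 dB

Γ = (214 − 50)/(214 + 50) = 0.621
RL = −20·log₁₀|Γ| = −20·log₁₀(0.621)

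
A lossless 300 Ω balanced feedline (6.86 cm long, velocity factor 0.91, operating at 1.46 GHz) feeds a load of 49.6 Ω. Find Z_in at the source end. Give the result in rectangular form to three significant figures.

Z_in ≈ 107 − j313 Ω

λ = v/f = 0.91·c / 1.46 GHz = 0.187 m
βl = 2π·l/λ = 2π × 0.367 = 132°
tan(βl) = tan(132°) = -1.11
Z_in = Z_0·(Z_L + jZ_0·tanβl)/(Z_0 + jZ_L·tanβl)
     = 300·(49.6 − j332)/(300 − j54.9)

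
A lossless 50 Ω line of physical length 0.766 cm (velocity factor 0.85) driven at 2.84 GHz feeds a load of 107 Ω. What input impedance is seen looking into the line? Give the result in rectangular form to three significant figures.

Z_in ≈ 55.3 − j40.6 Ω

λ = v/f = 0.85·c / 2.84 GHz = 0.0898 m
βl = 2π·l/λ = 2π × 0.0853 = 30.7°
tan(βl) = tan(30.7°) = 0.594
Z_in = Z_0·(Z_L + jZ_0·tanβl)/(Z_0 + jZ_L·tanβl)
     = 50·(107 + j29.7)/(50 + j63.6)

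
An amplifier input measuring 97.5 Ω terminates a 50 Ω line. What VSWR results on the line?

VSWR ≈ 1.95

For a purely resistive load, VSWR = R_L/Z_0 or Z_0/R_L (whichever > 1) = 97.5/50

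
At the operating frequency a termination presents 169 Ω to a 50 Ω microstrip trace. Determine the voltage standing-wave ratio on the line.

For a purely resistive load, VSWR = R_L/Z_0 or Z_0/R_L (whichever > 1) = 169/50

VSWR ≈ 3.38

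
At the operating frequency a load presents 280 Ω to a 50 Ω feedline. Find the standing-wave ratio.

For a purely resistive load, VSWR = R_L/Z_0 or Z_0/R_L (whichever > 1) = 280/50

VSWR ≈ 5.6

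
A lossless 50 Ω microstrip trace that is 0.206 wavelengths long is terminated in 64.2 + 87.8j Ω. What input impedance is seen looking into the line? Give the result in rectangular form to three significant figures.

Z_in ≈ 18.2 − j35 Ω

βl = 2π × 0.206 = 74.2°
tan(βl) = tan(74.2°) = 3.52
Z_in = Z_0·(Z_L + jZ_0·tanβl)/(Z_0 + jZ_L·tanβl)
     = 50·(64.2 + j264)/(-259 + j226)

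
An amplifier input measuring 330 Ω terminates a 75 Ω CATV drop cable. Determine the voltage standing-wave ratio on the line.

VSWR ≈ 4.4

Γ = (330 − 75)/(330 + 75) = 0.63
VSWR = (1 + 0.63)/(1 − 0.63)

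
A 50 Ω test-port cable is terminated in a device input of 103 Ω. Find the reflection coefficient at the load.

Γ = 0.346

Γ = (Z_L − Z_0)/(Z_L + Z_0) = (103 − 50)/(103 + 50) = 53/153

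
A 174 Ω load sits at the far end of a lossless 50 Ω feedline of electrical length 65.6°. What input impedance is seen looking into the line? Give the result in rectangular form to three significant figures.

Z_in ≈ 17 − j20.5 Ω

tan(βl) = tan(65.6°) = 2.2
Z_in = Z_0·(Z_L + jZ_0·tanβl)/(Z_0 + jZ_L·tanβl)
     = 50·(174 + j110)/(50 + j384)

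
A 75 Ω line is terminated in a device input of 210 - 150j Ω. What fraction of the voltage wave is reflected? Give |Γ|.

|Γ| ≈ 0.627

Γ = (Z_L − Z_0)/(Z_L + Z_0) = (135 − j150)/(285 − j150)
|Γ| = 202/322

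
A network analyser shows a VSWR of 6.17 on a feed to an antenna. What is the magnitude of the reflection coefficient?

|Γ| = (S − 1)/(S + 1) = (6.17 − 1)/(6.17 + 1) = 5.17/7.17

|Γ| ≈ 0.721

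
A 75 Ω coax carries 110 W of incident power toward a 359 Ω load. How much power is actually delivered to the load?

P_delivered ≈ 62.9 W

Γ = (359 − 75)/(359 + 75) = 0.654
|Γ|² = 0.428
P_refl = |Γ|²·P_inc = 47.1 W, P_del = (1 − |Γ|²)·P_inc = 62.9 W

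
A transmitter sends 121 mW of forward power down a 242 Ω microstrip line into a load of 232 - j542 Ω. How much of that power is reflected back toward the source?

|Γ| = |(-10 − j542)/(474 − j542)| = 0.753
|Γ|² = 0.567
P_refl = |Γ|²·P_inc = 68.6 mW, P_del = (1 − |Γ|²)·P_inc = 52.4 mW

P_reflected ≈ 68.6 mW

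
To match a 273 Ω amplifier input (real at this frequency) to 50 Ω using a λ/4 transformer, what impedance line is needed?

Z_qwt ≈ 117 Ω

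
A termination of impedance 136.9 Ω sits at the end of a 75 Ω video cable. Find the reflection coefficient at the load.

Γ = 0.292

Γ = (Z_L − Z_0)/(Z_L + Z_0) = (136.9 − 75)/(136.9 + 75) = 61.9/211.9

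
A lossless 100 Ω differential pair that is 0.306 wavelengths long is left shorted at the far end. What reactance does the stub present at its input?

X_in ≈ -272 Ω (capacitive)

βl = 2π × 0.306 = 110°
tan(βl) = -2.72
For a shorted stub, Z_in = jZ_0·tan(βl)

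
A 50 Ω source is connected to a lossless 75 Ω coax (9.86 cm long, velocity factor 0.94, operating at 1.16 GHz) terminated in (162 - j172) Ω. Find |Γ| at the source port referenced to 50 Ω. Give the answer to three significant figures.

|Γ| ≈ 0.744

λ = v/f = 0.94·c / 1.16 GHz = 0.243 m
βl = 2π·l/λ = 2π × 0.406 = 146°
tan(βl) = -0.674
Z_in = Z_0·(Z_L + jZ_0·tanβl)/(Z_0 + jZ_L·tanβl) = 97.4 + j148 Ω
Γ_s = (Z_in − Z_s)/(Z_in + Z_s) = (47.4 + j148)/(147 + j148), |Γ_s| = 0.744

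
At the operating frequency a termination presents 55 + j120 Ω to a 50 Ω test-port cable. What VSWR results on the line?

Γ = (Z_L − Z_0)/(Z_L + Z_0) = (5 + j120)/(105 + j120)
|Γ| = 120/159 = 0.753
VSWR = (1 + |Γ|)/(1 − |Γ|) = 1.75/0.247

VSWR ≈ 7.1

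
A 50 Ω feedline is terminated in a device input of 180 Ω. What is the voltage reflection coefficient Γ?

Γ = 0.565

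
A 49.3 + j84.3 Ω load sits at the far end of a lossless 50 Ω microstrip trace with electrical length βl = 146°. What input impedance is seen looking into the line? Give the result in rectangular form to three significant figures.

tan(βl) = tan(146°) = -0.675
Z_in = Z_0·(Z_L + jZ_0·tanβl)/(Z_0 + jZ_L·tanβl)
     = 50·(49.3 + j50.6)/(107 − j33.3)

Z_in ≈ 14.3 + j28.1 Ω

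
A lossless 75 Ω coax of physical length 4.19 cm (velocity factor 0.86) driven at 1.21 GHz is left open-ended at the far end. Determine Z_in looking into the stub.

Z_in ≈ −j26.2 Ω

λ = v/f = 0.86·c / 1.21 GHz = 0.213 m
βl = 2π·l/λ = 2π × 0.197 = 70.7°
tan(βl) = 2.86
For an open-ended stub, Z_in = −jZ_0·cot(βl) = −jZ_0/tan(βl)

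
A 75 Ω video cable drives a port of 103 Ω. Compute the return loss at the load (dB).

Γ = (103 − 75)/(103 + 75) = 0.157
RL = −20·log₁₀|Γ| = −20·log₁₀(0.157)

RL ≈ 16.1 dB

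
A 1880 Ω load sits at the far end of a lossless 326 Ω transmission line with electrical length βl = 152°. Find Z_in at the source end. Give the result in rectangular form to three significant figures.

Z_in ≈ 232 + j538 Ω

tan(βl) = tan(152°) = -0.532
Z_in = Z_0·(Z_L + jZ_0·tanβl)/(Z_0 + jZ_L·tanβl)
     = 326·(1880 − j173)/(326 − j1000)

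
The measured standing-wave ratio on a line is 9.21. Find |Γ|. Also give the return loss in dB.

|Γ| ≈ 0.804; return loss ≈ 1.89 dB

|Γ| = (S − 1)/(S + 1) = (9.21 − 1)/(9.21 + 1) = 8.21/10.2
RL = −20·log₁₀|Γ| = −20·log₁₀(0.804)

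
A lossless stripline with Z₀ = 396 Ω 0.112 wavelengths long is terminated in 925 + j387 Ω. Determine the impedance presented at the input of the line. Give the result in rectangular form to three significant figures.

Z_in ≈ 402 − j432 Ω

βl = 2π × 0.112 = 40.3°
tan(βl) = tan(40.3°) = 0.849
Z_in = Z_0·(Z_L + jZ_0·tanβl)/(Z_0 + jZ_L·tanβl)
     = 396·(925 + j723)/(67.6 + j785)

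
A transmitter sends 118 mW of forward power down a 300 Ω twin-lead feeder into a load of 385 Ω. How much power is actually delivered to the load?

P_delivered ≈ 116 mW

Γ = (385 − 300)/(385 + 300) = 0.124
|Γ|² = 0.0154
P_refl = |Γ|²·P_inc = 1.82 mW, P_del = (1 − |Γ|²)·P_inc = 116 mW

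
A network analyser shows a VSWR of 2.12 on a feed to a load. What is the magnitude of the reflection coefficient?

|Γ| = (S − 1)/(S + 1) = (2.12 − 1)/(2.12 + 1) = 1.12/3.12

|Γ| ≈ 0.359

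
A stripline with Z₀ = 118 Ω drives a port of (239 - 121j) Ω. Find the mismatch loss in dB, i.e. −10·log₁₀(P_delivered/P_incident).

mismatch loss ≈ 1 dB

Γ = (121 − j121)/(357 − j121), |Γ| = 0.454
|Γ|² = 0.206, so P_del/P_inc = 1 − |Γ|² = 0.794
ML = −10·log₁₀(1 − |Γ|²)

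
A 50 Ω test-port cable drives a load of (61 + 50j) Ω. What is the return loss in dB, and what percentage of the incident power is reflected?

Γ = (11 + j50)/(111 + j50), |Γ| = 0.421
RL = −20·log₁₀(0.421) = 7.52 dB
P_refl/P_inc = |Γ|² = 0.177

RL ≈ 7.52 dB; 17.7% of incident power reflected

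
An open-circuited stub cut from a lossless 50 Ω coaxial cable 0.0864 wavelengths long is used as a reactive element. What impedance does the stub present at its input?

Z_in ≈ −j82.9 Ω

βl = 2π × 0.0864 = 31.1°
tan(βl) = 0.603
For an open-circuited stub, Z_in = −jZ_0·cot(βl) = −jZ_0/tan(βl)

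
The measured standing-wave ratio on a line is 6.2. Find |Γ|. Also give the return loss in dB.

|Γ| = (S − 1)/(S + 1) = (6.2 − 1)/(6.2 + 1) = 5.2/7.2
RL = −20·log₁₀|Γ| = −20·log₁₀(0.722)

|Γ| ≈ 0.722; return loss ≈ 2.83 dB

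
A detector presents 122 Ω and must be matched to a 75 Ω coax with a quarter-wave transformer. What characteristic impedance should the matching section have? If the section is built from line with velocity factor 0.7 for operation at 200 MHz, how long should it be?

Z_qwt ≈ 95.7 Ω; length ≈ 26.2 cm

Z_qwt = √(Z_0·R_L) = √(75 × 122) = √9150
λ = 0.7·c/f = 1.05 m, so l = λ/4 = 0.263 m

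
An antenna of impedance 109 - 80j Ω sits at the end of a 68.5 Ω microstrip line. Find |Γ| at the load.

|Γ| ≈ 0.461

Γ = (Z_L − Z_0)/(Z_L + Z_0) = (40.5 − j80)/(177.5 − j80)
|Γ| = 89.7/195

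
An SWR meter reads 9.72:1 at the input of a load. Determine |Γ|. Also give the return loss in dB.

|Γ| ≈ 0.813; return loss ≈ 1.79 dB

|Γ| = (S − 1)/(S + 1) = (9.72 − 1)/(9.72 + 1) = 8.72/10.7
RL = −20·log₁₀|Γ| = −20·log₁₀(0.813)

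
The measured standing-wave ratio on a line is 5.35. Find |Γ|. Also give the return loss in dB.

|Γ| ≈ 0.685; return loss ≈ 3.29 dB

|Γ| = (S − 1)/(S + 1) = (5.35 − 1)/(5.35 + 1) = 4.35/6.35
RL = −20·log₁₀|Γ| = −20·log₁₀(0.685)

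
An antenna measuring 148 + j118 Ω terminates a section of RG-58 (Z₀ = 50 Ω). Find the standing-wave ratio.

VSWR ≈ 4.98

Γ = (Z_L − Z_0)/(Z_L + Z_0) = (98 + j118)/(198 + j118)
|Γ| = 153/230 = 0.665
VSWR = (1 + |Γ|)/(1 − |Γ|) = 1.67/0.335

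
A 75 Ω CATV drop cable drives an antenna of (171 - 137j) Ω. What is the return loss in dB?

RL ≈ 4.52 dB

Γ = (96 − j137)/(246 − j137), |Γ| = 0.594
RL = −20·log₁₀|Γ| = −20·log₁₀(0.594)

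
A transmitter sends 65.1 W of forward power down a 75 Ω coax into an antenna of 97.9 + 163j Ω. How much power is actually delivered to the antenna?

|Γ| = |(22.9 + j163)/(172.9 + j163)| = 0.693
|Γ|² = 0.48
P_refl = |Γ|²·P_inc = 31.2 W, P_del = (1 − |Γ|²)·P_inc = 33.9 W

P_delivered ≈ 33.9 W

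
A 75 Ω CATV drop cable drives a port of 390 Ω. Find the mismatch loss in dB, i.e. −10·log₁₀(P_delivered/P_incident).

mismatch loss ≈ 2.67 dB

Γ = (390 − 75)/(390 + 75) = 0.677
|Γ|² = 0.459, so P_del/P_inc = 1 − |Γ|² = 0.541
ML = −10·log₁₀(1 − |Γ|²)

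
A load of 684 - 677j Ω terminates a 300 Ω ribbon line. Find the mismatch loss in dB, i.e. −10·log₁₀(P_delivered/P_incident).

Γ = (384 − j677)/(984 − j677), |Γ| = 0.652
|Γ|² = 0.425, so P_del/P_inc = 1 − |Γ|² = 0.575
ML = −10·log₁₀(1 − |Γ|²)

mismatch loss ≈ 2.4 dB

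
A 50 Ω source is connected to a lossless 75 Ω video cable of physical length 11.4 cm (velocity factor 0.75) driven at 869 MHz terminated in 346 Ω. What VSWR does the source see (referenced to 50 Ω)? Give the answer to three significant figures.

λ = v/f = 0.75·c / 869 MHz = 0.259 m
βl = 2π·l/λ = 2π × 0.44 = 159°
tan(βl) = -0.394
Z_in = Z_0·(Z_L + jZ_0·tanβl)/(Z_0 + jZ_L·tanβl) = 92.9 + j139 Ω
Γ_s = (Z_in − Z_s)/(Z_in + Z_s) = (42.9 + j139)/(143 + j139), |Γ_s| = 0.73
VSWR = (1 + |Γ_s|)/(1 − |Γ_s|)

VSWR ≈ 6.42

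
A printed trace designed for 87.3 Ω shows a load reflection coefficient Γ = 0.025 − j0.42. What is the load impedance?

Z_L ≈ 63.7 − j65.1 Ω

Z_L = Z_0·(1 + Γ)/(1 − Γ) = 87.3·(1.02 − j0.42)/(0.975 + j0.42)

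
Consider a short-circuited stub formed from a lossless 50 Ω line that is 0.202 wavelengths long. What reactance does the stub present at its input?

βl = 2π × 0.202 = 72.7°
tan(βl) = 3.21
For a short-circuited stub, Z_in = jZ_0·tan(βl)

X_in ≈ 161 Ω (inductive)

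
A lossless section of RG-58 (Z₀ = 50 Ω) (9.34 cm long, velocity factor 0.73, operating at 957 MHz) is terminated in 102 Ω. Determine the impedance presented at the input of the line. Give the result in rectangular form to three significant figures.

Z_in ≈ 52.5 + j37.2 Ω

λ = v/f = 0.73·c / 957 MHz = 0.229 m
βl = 2π·l/λ = 2π × 0.408 = 147°
tan(βl) = tan(147°) = -0.651
Z_in = Z_0·(Z_L + jZ_0·tanβl)/(Z_0 + jZ_L·tanβl)
     = 50·(102 − j32.6)/(50 − j66.4)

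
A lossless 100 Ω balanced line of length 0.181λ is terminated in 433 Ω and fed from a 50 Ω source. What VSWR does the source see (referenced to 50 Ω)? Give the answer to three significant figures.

βl = 2π × 0.181 = 65.2°
tan(βl) = 2.16
Z_in = Z_0·(Z_L + jZ_0·tanβl)/(Z_0 + jZ_L·tanβl) = 27.7 − j43.3 Ω
Γ_s = (Z_in − Z_s)/(Z_in + Z_s) = (-22.3 − j43.3)/(77.7 − j43.3), |Γ_s| = 0.547
VSWR = (1 + |Γ_s|)/(1 − |Γ_s|)

VSWR ≈ 3.42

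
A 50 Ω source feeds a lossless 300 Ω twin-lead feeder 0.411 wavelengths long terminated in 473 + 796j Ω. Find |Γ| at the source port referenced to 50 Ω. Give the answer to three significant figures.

βl = 2π × 0.411 = 148°
tan(βl) = -0.626
Z_in = Z_0·(Z_L + jZ_0·tanβl)/(Z_0 + jZ_L·tanβl) = 81.7 + j259 Ω
Γ_s = (Z_in − Z_s)/(Z_in + Z_s) = (31.7 + j259)/(132 + j259), |Γ_s| = 0.898

|Γ| ≈ 0.898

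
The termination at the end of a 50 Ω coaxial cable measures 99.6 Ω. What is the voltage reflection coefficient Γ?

Γ = 0.332

Γ = (Z_L − Z_0)/(Z_L + Z_0) = (99.6 − 50)/(99.6 + 50) = 49.6/149.6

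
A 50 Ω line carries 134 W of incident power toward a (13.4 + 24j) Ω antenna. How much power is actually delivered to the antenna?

P_delivered ≈ 78.1 W

|Γ| = |(-36.6 + j24)/(63.4 + j24)| = 0.646
|Γ|² = 0.417
P_refl = |Γ|²·P_inc = 55.9 W, P_del = (1 − |Γ|²)·P_inc = 78.1 W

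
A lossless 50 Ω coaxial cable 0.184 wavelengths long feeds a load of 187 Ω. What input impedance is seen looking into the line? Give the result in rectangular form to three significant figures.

βl = 2π × 0.184 = 66.2°
tan(βl) = tan(66.2°) = 2.27
Z_in = Z_0·(Z_L + jZ_0·tanβl)/(Z_0 + jZ_L·tanβl)
     = 50·(187 + j114)/(50 + j425)

Z_in ≈ 15.7 − j20.2 Ω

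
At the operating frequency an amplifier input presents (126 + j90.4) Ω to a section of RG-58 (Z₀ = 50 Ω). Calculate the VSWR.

VSWR ≈ 3.96

Γ = (Z_L − Z_0)/(Z_L + Z_0) = (76 + j90.4)/(176 + j90.4)
|Γ| = 118/198 = 0.597
VSWR = (1 + |Γ|)/(1 − |Γ|) = 1.6/0.403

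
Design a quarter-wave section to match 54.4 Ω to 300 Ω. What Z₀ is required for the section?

Z_qwt = √(Z_0·R_L) = √(300 × 54.4) = √16320

Z_qwt ≈ 128 Ω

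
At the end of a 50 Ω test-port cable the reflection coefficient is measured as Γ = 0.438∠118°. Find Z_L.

Z_L = Z_0·(1 + Γ)/(1 − Γ) = 50·(0.794 + j0.387)/(1.21 − j0.387)

Z_L ≈ 25.2 + j24.1 Ω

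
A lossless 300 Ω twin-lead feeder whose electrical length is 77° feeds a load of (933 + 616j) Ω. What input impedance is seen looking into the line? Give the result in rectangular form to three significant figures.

Z_in ≈ 75.6 − j114 Ω

tan(βl) = tan(77°) = 4.33
Z_in = Z_0·(Z_L + jZ_0·tanβl)/(Z_0 + jZ_L·tanβl)
     = 300·(933 + j1920)/(-2370 + j4040)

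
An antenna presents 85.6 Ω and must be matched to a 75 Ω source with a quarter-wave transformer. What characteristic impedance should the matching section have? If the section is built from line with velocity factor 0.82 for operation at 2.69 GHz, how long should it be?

Z_qwt = √(Z_0·R_L) = √(75 × 85.6) = √6420
λ = 0.82·c/f = 0.0914 m, so l = λ/4 = 0.0229 m

Z_qwt ≈ 80.1 Ω; length ≈ 2.29 cm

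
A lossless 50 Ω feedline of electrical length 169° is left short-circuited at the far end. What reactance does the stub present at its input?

tan(βl) = -0.194
For a short-circuited stub, Z_in = jZ_0·tan(βl)

X_in ≈ -9.72 Ω (capacitive)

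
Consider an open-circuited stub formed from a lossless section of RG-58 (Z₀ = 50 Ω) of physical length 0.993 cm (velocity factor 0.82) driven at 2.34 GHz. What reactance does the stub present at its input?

λ = v/f = 0.82·c / 2.34 GHz = 0.105 m
βl = 2π·l/λ = 2π × 0.0945 = 34°
tan(βl) = 0.675
For an open-circuited stub, Z_in = −jZ_0·cot(βl) = −jZ_0/tan(βl)

X_in ≈ -74.1 Ω (capacitive)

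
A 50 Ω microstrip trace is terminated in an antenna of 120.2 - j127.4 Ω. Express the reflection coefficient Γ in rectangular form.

Γ ≈ 0.623 − j0.282

Γ = (Z_L − Z_0)/(Z_L + Z_0) = (70.2 − j127.4)/(170.2 − j127.4)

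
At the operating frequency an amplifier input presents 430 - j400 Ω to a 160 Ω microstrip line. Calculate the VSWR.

VSWR ≈ 5.19

Γ = (Z_L − Z_0)/(Z_L + Z_0) = (270 − j400)/(590 − j400)
|Γ| = 483/713 = 0.677
VSWR = (1 + |Γ|)/(1 − |Γ|) = 1.68/0.323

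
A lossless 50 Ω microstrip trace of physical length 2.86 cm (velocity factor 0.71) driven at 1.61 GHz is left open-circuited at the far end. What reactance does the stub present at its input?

λ = v/f = 0.71·c / 1.61 GHz = 0.132 m
βl = 2π·l/λ = 2π × 0.216 = 77.8°
tan(βl) = 4.63
For an open-circuited stub, Z_in = −jZ_0·cot(βl) = −jZ_0/tan(βl)

X_in ≈ -10.8 Ω (capacitive)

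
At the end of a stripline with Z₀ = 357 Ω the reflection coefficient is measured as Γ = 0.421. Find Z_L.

Z_L = Z_0·(1 + Γ)/(1 − Γ) = 357·(1.42)/(0.579)

Z_L ≈ 876 Ω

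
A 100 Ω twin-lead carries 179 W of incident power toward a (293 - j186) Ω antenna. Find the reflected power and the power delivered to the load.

|Γ| = |(193 − j186)/(393 − j186)| = 0.616
|Γ|² = 0.38
P_refl = |Γ|²·P_inc = 68 W, P_del = (1 − |Γ|²)·P_inc = 111 W

P_reflected ≈ 68 W; P_delivered ≈ 111 W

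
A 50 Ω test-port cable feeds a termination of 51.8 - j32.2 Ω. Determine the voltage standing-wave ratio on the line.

VSWR ≈ 1.87

Γ = (Z_L − Z_0)/(Z_L + Z_0) = (1.8 − j32.2)/(101.8 − j32.2)
|Γ| = 32.3/107 = 0.302
VSWR = (1 + |Γ|)/(1 − |Γ|) = 1.3/0.698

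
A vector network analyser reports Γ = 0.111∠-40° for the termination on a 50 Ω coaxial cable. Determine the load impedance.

Z_L = Z_0·(1 + Γ)/(1 − Γ) = 50·(1.09 − j0.0713)/(0.915 + j0.0713)

Z_L ≈ 58.6 − j8.47 Ω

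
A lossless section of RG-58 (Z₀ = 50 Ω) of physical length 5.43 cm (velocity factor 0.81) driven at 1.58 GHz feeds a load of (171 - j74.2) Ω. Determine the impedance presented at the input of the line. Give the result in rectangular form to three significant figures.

λ = v/f = 0.81·c / 1.58 GHz = 0.154 m
βl = 2π·l/λ = 2π × 0.353 = 127°
tan(βl) = tan(127°) = -1.32
Z_in = Z_0·(Z_L + jZ_0·tanβl)/(Z_0 + jZ_L·tanβl)
     = 50·(171 − j140)/(-48.1 − j226)

Z_in ≈ 22 + j42.5 Ω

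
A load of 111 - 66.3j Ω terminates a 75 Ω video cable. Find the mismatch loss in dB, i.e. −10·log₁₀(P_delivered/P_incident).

Γ = (36 − j66.3)/(186 − j66.3), |Γ| = 0.382
|Γ|² = 0.146, so P_del/P_inc = 1 − |Γ|² = 0.854
ML = −10·log₁₀(1 − |Γ|²)

mismatch loss ≈ 0.685 dB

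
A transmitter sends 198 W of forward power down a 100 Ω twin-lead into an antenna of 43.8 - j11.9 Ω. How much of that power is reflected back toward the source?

P_reflected ≈ 31.4 W

|Γ| = |(-56.2 − j11.9)/(143.8 − j11.9)| = 0.398
|Γ|² = 0.159
P_refl = |Γ|²·P_inc = 31.4 W, P_del = (1 − |Γ|²)·P_inc = 167 W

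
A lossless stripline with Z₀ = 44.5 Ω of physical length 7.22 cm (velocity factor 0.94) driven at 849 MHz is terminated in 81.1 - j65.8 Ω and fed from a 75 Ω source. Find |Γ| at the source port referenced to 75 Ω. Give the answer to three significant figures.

|Γ| ≈ 0.691

λ = v/f = 0.94·c / 849 MHz = 0.332 m
βl = 2π·l/λ = 2π × 0.217 = 78.3°
tan(βl) = 4.81
Z_in = Z_0·(Z_L + jZ_0·tanβl)/(Z_0 + jZ_L·tanβl) = 13.7 + j3.44 Ω
Γ_s = (Z_in − Z_s)/(Z_in + Z_s) = (-61.3 + j3.44)/(88.7 + j3.44), |Γ_s| = 0.691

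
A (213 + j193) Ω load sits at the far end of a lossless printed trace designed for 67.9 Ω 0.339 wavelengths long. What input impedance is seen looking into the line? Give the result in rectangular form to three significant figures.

Z_in ≈ 13.6 + j27.5 Ω

βl = 2π × 0.339 = 122°
tan(βl) = tan(122°) = -1.6
Z_in = Z_0·(Z_L + jZ_0·tanβl)/(Z_0 + jZ_L·tanβl)
     = 67.9·(213 + j84.5)/(376 − j340)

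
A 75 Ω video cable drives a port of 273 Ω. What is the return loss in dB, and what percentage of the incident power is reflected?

RL ≈ 4.9 dB; 32.4% of incident power reflected

Γ = (273 − 75)/(273 + 75) = 0.569
RL = −20·log₁₀(0.569) = 4.9 dB
P_refl/P_inc = |Γ|² = 0.324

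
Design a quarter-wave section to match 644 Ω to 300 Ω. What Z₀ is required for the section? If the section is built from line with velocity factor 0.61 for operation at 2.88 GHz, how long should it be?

Z_qwt = √(Z_0·R_L) = √(300 × 644) = √193200
λ = 0.61·c/f = 0.0635 m, so l = λ/4 = 0.0159 m

Z_qwt ≈ 440 Ω; length ≈ 1.59 cm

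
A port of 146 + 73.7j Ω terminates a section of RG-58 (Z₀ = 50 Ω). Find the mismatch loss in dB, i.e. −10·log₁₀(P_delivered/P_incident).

Γ = (96 + j73.7)/(196 + j73.7), |Γ| = 0.578
|Γ|² = 0.334, so P_del/P_inc = 1 − |Γ|² = 0.666
ML = −10·log₁₀(1 − |Γ|²)

mismatch loss ≈ 1.77 dB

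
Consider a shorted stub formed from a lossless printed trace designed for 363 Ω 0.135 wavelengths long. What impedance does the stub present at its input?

βl = 2π × 0.135 = 48.6°
tan(βl) = 1.13
For a shorted stub, Z_in = jZ_0·tan(βl)

Z_in ≈ +j412 Ω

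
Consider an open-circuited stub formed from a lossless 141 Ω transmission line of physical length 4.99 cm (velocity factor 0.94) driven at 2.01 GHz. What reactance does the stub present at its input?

X_in ≈ 110 Ω (inductive)

λ = v/f = 0.94·c / 2.01 GHz = 0.14 m
βl = 2π·l/λ = 2π × 0.356 = 128°
tan(βl) = -1.28
For an open-circuited stub, Z_in = −jZ_0·cot(βl) = −jZ_0/tan(βl)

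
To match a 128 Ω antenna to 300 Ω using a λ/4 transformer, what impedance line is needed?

Z_qwt ≈ 196 Ω

Z_qwt = √(Z_0·R_L) = √(300 × 128) = √38400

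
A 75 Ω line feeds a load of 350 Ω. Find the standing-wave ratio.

VSWR ≈ 4.67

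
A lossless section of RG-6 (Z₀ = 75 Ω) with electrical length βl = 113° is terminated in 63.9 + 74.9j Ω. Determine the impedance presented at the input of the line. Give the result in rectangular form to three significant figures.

tan(βl) = tan(113°) = -2.36
Z_in = Z_0·(Z_L + jZ_0·tanβl)/(Z_0 + jZ_L·tanβl)
     = 75·(63.9 − j102)/(251 − j151)

Z_in ≈ 27.4 − j14 Ω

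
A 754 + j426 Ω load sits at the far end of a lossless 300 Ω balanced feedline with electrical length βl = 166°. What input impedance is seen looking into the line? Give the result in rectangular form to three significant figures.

tan(βl) = tan(166°) = -0.249
Z_in = Z_0·(Z_L + jZ_0·tanβl)/(Z_0 + jZ_L·tanβl)
     = 300·(754 + j351)/(406 − j188)

Z_in ≈ 360 + j426 Ω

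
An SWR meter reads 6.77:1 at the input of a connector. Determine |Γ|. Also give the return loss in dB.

|Γ| = (S − 1)/(S + 1) = (6.77 − 1)/(6.77 + 1) = 5.77/7.77
RL = −20·log₁₀|Γ| = −20·log₁₀(0.743)

|Γ| ≈ 0.743; return loss ≈ 2.58 dB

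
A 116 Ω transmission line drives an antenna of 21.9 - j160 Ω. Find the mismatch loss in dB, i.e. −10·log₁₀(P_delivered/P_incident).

mismatch loss ≈ 6.43 dB

Γ = (-94.1 − j160)/(137.9 − j160), |Γ| = 0.879
|Γ|² = 0.772, so P_del/P_inc = 1 − |Γ|² = 0.228
ML = −10·log₁₀(1 − |Γ|²)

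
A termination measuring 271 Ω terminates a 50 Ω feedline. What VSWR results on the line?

VSWR ≈ 5.42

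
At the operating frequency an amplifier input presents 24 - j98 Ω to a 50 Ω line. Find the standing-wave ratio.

VSWR ≈ 10.5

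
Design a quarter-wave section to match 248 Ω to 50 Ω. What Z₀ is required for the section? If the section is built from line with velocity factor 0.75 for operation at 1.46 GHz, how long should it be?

Z_qwt = √(Z_0·R_L) = √(50 × 248) = √12400
λ = 0.75·c/f = 0.154 m, so l = λ/4 = 0.0385 m

Z_qwt ≈ 111 Ω; length ≈ 3.85 cm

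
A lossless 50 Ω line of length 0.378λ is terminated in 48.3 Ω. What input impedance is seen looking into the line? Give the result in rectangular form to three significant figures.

βl = 2π × 0.378 = 136°
tan(βl) = tan(136°) = -0.963
Z_in = Z_0·(Z_L + jZ_0·tanβl)/(Z_0 + jZ_L·tanβl)
     = 50·(48.3 − j48.1)/(50 − j46.5)

Z_in ≈ 49.9 − j1.73 Ω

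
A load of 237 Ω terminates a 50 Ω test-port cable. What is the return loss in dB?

RL ≈ 3.72 dB

Γ = (237 − 50)/(237 + 50) = 0.652
RL = −20·log₁₀|Γ| = −20·log₁₀(0.652)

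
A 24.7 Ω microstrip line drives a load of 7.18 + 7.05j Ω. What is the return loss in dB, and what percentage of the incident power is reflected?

Γ = (-17.52 + j7.05)/(31.88 + j7.05), |Γ| = 0.578
RL = −20·log₁₀(0.578) = 4.76 dB
P_refl/P_inc = |Γ|² = 0.335

RL ≈ 4.76 dB; 33.5% of incident power reflected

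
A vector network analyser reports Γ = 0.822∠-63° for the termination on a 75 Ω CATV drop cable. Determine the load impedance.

Z_L = Z_0·(1 + Γ)/(1 − Γ) = 75·(1.37 − j0.732)/(0.627 + j0.732)

Z_L ≈ 26.2 − j118 Ω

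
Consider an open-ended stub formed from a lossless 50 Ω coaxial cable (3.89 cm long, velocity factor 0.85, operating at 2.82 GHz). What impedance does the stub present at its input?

Z_in ≈ +j107 Ω

λ = v/f = 0.85·c / 2.82 GHz = 0.0904 m
βl = 2π·l/λ = 2π × 0.43 = 155°
tan(βl) = -0.469
For an open-ended stub, Z_in = −jZ_0·cot(βl) = −jZ_0/tan(βl)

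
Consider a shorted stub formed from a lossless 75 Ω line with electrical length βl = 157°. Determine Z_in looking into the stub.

Z_in ≈ −j31.8 Ω

tan(βl) = -0.424
For a shorted stub, Z_in = jZ_0·tan(βl)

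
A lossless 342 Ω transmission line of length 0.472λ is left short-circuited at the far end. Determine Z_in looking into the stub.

Z_in ≈ −j60.8 Ω

βl = 2π × 0.472 = 170°
tan(βl) = -0.178
For a short-circuited stub, Z_in = jZ_0·tan(βl)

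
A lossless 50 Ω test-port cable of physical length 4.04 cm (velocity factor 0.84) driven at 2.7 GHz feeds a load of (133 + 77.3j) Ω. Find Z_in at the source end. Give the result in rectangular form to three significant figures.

Z_in ≈ 37.2 + j58.6 Ω

λ = v/f = 0.84·c / 2.7 GHz = 0.0933 m
βl = 2π·l/λ = 2π × 0.433 = 156°
tan(βl) = tan(156°) = -0.449
Z_in = Z_0·(Z_L + jZ_0·tanβl)/(Z_0 + jZ_L·tanβl)
     = 50·(133 + j54.9)/(84.7 − j59.7)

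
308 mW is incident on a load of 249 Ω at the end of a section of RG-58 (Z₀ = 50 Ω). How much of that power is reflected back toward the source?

Γ = (249 − 50)/(249 + 50) = 0.666
|Γ|² = 0.443
P_refl = |Γ|²·P_inc = 136 mW, P_del = (1 − |Γ|²)·P_inc = 172 mW

P_reflected ≈ 136 mW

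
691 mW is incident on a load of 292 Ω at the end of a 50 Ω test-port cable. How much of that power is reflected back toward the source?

Γ = (292 − 50)/(292 + 50) = 0.708
|Γ|² = 0.501
P_refl = |Γ|²·P_inc = 346 mW, P_del = (1 − |Γ|²)·P_inc = 345 mW

P_reflected ≈ 346 mW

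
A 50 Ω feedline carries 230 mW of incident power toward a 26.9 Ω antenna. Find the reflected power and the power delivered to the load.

Γ = (26.9 − 50)/(26.9 + 50) = -0.3
|Γ|² = 0.0902
P_refl = |Γ|²·P_inc = 20.8 mW, P_del = (1 − |Γ|²)·P_inc = 209 mW

P_reflected ≈ 20.8 mW; P_delivered ≈ 209 mW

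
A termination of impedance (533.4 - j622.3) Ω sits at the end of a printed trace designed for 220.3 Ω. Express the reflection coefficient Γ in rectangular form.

Γ ≈ 0.652 − j0.287

Γ = (Z_L − Z_0)/(Z_L + Z_0) = (313.1 − j622.3)/(753.7 − j622.3)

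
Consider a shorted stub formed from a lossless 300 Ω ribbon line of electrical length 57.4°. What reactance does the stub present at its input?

X_in ≈ 469 Ω (inductive)

tan(βl) = 1.56
For a shorted stub, Z_in = jZ_0·tan(βl)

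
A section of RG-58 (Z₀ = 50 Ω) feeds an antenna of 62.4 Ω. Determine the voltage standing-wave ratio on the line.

VSWR ≈ 1.25

For a purely resistive load, VSWR = R_L/Z_0 or Z_0/R_L (whichever > 1) = 62.4/50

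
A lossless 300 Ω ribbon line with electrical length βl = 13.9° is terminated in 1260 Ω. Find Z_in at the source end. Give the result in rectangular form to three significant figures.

Z_in ≈ 643 − j594 Ω

tan(βl) = tan(13.9°) = 0.247
Z_in = Z_0·(Z_L + jZ_0·tanβl)/(Z_0 + jZ_L·tanβl)
     = 300·(1260 + j74.2)/(300 + j312)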